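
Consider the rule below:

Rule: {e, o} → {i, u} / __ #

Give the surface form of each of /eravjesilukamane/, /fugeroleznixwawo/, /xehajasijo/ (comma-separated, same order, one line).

/eravjesilukamane/: /e/ is a mid vowel in word-final position, so it raises to [i]. → [eravjesilukamani].
/fugeroleznixwawo/: /o/ is a mid vowel in word-final position, so it raises to [u]. → [fugeroleznixwawu].
/xehajasijo/: /o/ is a mid vowel in word-final position, so it raises to [u]. → [xehajasiju].

eravjesilukamani, fugeroleznixwawu, xehajasiju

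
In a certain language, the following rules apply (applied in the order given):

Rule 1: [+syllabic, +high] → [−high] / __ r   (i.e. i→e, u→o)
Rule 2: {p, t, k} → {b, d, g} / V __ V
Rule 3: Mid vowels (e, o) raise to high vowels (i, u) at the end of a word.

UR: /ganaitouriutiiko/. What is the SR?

ganaidooriudiigu

Rule 1 (pre-rhotic lowering): /u/ is a high vowel immediately before /r/, so it lowers to [o]. /ganaitouriutiiko/ → ganaitooriutiiko.
Rule 2 (intervocalic voicing): /t/ is a voiceless stop between vowels /i/ and /o/, so it voices to [d]. /t/ is a voiceless stop between vowels /u/ and /i/, so it voices to [d]. /k/ is a voiceless stop between vowels /i/ and /o/, so it voices to [g]. /ganaitooriutiiko/ → ganaidooriudiigo.
Rule 3 (final vowel raising): /o/ is a mid vowel in word-final position, so it raises to [u]. /ganaidooriudiigo/ → ganaidooriudiigu.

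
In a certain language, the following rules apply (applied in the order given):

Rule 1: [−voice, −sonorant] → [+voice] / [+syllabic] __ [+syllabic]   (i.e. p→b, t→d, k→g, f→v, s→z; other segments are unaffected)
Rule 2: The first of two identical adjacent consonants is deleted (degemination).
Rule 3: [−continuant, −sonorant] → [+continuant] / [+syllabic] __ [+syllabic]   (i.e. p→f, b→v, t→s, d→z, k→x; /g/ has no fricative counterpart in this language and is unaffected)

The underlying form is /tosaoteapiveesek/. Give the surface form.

tozaozeaviveezek

Rule 1 (intervocalic voicing): /s/ is a voiceless obstruent between vowels /o/ and /a/, so it voices to [z]. /t/ is a voiceless obstruent between vowels /o/ and /e/, so it voices to [d]. /p/ is a voiceless obstruent between vowels /a/ and /i/, so it voices to [b]. /s/ is a voiceless obstruent between vowels /e/ and /e/, so it voices to [z]. /tosaoteapiveesek/ → tozaodeabiveezek.
Rule 2 (degemination): no segment meets the environment; /tozaodeabiveezek/ is unchanged.
Rule 3 (intervocalic spirantization): /d/ is a stop between vowels /o/ and /e/, so it spirantizes to the fricative [z]. /b/ is a stop between vowels /a/ and /i/, so it spirantizes to the fricative [v]. /tozaodeabiveezek/ → tozaozeaviveezek.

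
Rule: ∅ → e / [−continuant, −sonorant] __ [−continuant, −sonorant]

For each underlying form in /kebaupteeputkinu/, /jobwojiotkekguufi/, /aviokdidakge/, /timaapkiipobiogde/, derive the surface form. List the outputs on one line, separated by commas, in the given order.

kebaupeteeputekinu, jobwojiotekekeguufi, aviokedidakege, timaapekiipobiogede

/kebaupteeputkinu/: /p/ and /t/ form a stop–stop cluster, so [e] is inserted between them. /t/ and /k/ form a stop–stop cluster, so [e] is inserted between them. → [kebaupeteeputekinu].
/jobwojiotkekguufi/: /t/ and /k/ form a stop–stop cluster, so [e] is inserted between them. /k/ and /g/ form a stop–stop cluster, so [e] is inserted between them. → [jobwojiotekekeguufi].
/aviokdidakge/: /k/ and /d/ form a stop–stop cluster, so [e] is inserted between them. /k/ and /g/ form a stop–stop cluster, so [e] is inserted between them. → [aviokedidakege].
/timaapkiipobiogde/: /p/ and /k/ form a stop–stop cluster, so [e] is inserted between them. /g/ and /d/ form a stop–stop cluster, so [e] is inserted between them. → [timaapekiipobiogede].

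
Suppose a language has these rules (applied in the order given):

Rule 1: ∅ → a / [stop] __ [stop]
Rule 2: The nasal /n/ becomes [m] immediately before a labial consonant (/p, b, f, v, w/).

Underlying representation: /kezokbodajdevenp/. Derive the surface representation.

kezokabodajdevemp

Rule 1 (stop-cluster a-epenthesis): /k/ and /b/ form a stop–stop cluster, so [a] is inserted between them. /kezokbodajdevenp/ → kezokabodajdevenp.
Rule 2 (nasal place assimilation): /n/ precedes the labial consonant /p/, so it assimilates in place to [m]. /kezokabodajdevenp/ → kezokabodajdevemp.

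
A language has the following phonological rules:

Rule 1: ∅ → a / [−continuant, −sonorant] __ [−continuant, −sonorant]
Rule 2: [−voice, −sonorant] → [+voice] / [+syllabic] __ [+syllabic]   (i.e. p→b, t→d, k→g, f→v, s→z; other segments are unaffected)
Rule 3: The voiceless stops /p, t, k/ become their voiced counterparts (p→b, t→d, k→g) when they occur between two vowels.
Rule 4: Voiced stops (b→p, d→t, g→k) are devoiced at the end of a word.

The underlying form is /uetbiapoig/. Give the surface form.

Rule 1 (stop-cluster a-epenthesis): /t/ and /b/ form a stop–stop cluster, so [a] is inserted between them. /uetbiapoig/ → uetabiapoig.
Rule 2 (intervocalic voicing): /t/ is a voiceless obstruent between vowels /e/ and /a/, so it voices to [d]. /p/ is a voiceless obstruent between vowels /a/ and /o/, so it voices to [b]. /uetabiapoig/ → uedabiaboig.
Rule 3 (intervocalic voicing): no segment meets the environment; /uedabiaboig/ is unchanged.
Rule 4 (final devoicing): /g/ is a voiced stop in word-final position, so it devoices to [k]. /uedabiaboig/ → uedabiaboik.

uedabiaboik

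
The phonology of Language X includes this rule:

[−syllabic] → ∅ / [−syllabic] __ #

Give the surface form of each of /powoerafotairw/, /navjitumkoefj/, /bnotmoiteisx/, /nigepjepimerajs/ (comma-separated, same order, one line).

/powoerafotairw/: /w/ is the second consonant of a word-final cluster /rw/, so it deletes. → [powoerafotair].
/navjitumkoefj/: /j/ is the second consonant of a word-final cluster /fj/, so it deletes. → [navjitumkoef].
/bnotmoiteisx/: /x/ is the second consonant of a word-final cluster /sx/, so it deletes. → [bnotmoiteis].
/nigepjepimerajs/: /s/ is the second consonant of a word-final cluster /js/, so it deletes. → [nigepjepimeraj].

powoerafotair, navjitumkoef, bnotmoiteis, nigepjepimeraj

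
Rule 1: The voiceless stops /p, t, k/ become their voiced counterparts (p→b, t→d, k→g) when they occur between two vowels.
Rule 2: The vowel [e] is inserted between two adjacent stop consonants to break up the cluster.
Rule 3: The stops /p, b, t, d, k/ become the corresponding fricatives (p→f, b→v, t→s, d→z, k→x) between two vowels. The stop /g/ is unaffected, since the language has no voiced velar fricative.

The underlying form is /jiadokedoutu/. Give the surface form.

Rule 1 (intervocalic voicing): /k/ is a voiceless stop between vowels /o/ and /e/, so it voices to [g]. /t/ is a voiceless stop between vowels /u/ and /u/, so it voices to [d]. /jiadokedoutu/ → jiadogedoudu.
Rule 2 (stop-cluster e-epenthesis): no segment meets the environment; /jiadogedoudu/ is unchanged.
Rule 3 (intervocalic spirantization): /d/ is a stop between vowels /a/ and /o/, so it spirantizes to the fricative [z]. /d/ is a stop between vowels /e/ and /o/, so it spirantizes to the fricative [z]. /d/ is a stop between vowels /u/ and /u/, so it spirantizes to the fricative [z]. /jiadogedoudu/ → jiazogezouzu.

jiazogezouzu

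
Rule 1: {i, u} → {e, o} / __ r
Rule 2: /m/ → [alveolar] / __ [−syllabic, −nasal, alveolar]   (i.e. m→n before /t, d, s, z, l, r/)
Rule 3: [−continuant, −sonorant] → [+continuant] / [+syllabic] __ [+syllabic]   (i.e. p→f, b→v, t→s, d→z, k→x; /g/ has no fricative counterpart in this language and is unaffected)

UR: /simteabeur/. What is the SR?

Rule 1 (pre-rhotic lowering): /u/ is a high vowel immediately before /r/, so it lowers to [o]. /simteabeur/ → simteabeor.
Rule 2 (nasal place assimilation): /m/ precedes the alveolar consonant /t/, so it assimilates in place to [n]. /simteabeor/ → sinteabeor.
Rule 3 (intervocalic spirantization): /b/ is a stop between vowels /a/ and /e/, so it spirantizes to the fricative [v]. /sinteabeor/ → sinteaveor.

sinteaveor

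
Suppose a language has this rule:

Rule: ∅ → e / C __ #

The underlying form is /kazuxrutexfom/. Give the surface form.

the form ends in the consonant /m/, so [e] is inserted word-finally.
Surface form: [kazuxrutexfome].

kazuxrutexfome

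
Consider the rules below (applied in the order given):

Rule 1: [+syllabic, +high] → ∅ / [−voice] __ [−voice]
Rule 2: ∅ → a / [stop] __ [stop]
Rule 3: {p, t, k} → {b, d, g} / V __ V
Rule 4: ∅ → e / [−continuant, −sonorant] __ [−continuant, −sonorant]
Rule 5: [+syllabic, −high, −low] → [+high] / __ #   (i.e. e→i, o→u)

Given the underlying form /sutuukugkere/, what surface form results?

stuugugageri

Rule 1 (high vowel syncope): /u/ is a high vowel flanked by voiceless consonants /s/ and /t/, so it deletes. /sutuukugkere/ → stuukugkere.
Rule 2 (stop-cluster a-epenthesis): /g/ and /k/ form a stop–stop cluster, so [a] is inserted between them. /stuukugkere/ → stuukugakere.
Rule 3 (intervocalic voicing): /k/ is a voiceless stop between vowels /u/ and /u/, so it voices to [g]. /k/ is a voiceless stop between vowels /a/ and /e/, so it voices to [g]. /stuukugakere/ → stuugugagere.
Rule 4 (stop-cluster e-epenthesis): no segment meets the environment; /stuugugagere/ is unchanged.
Rule 5 (final vowel raising): /e/ is a mid vowel in word-final position, so it raises to [i]. /stuugugagere/ → stuugugageri.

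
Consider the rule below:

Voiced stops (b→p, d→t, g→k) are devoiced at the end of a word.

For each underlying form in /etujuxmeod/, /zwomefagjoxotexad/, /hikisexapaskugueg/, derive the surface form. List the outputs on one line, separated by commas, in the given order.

etujuxmeot, zwomefagjoxotexat, hikisexapaskuguek

/etujuxmeod/: /d/ is a voiced stop in word-final position, so it devoices to [t]. → [etujuxmeot].
/zwomefagjoxotexad/: /d/ is a voiced stop in word-final position, so it devoices to [t]. → [zwomefagjoxotexat].
/hikisexapaskugueg/: /g/ is a voiced stop in word-final position, so it devoices to [k]. → [hikisexapaskuguek].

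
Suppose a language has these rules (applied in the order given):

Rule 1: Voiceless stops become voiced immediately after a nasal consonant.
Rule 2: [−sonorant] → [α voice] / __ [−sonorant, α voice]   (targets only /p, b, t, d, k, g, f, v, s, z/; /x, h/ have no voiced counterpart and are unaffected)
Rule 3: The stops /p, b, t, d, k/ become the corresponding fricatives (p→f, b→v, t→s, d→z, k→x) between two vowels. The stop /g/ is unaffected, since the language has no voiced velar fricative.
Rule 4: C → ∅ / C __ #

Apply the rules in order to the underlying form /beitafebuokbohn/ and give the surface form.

beisafevuogboh

Rule 1 (post-nasal voicing): no segment meets the environment; /beitafebuokbohn/ is unchanged.
Rule 2 (regressive voicing assimilation): /k/ precedes the voiced obstruent /b/, so it voices to [g] by assimilation. /beitafebuokbohn/ → beitafebuogbohn.
Rule 3 (intervocalic spirantization): /t/ is a stop between vowels /i/ and /a/, so it spirantizes to the fricative [s]. /b/ is a stop between vowels /e/ and /u/, so it spirantizes to the fricative [v]. /beitafebuogbohn/ → beisafevuogbohn.
Rule 4 (final cluster simplification): /n/ is the second consonant of a word-final cluster /hn/, so it deletes. /beisafevuogbohn/ → beisafevuogboh.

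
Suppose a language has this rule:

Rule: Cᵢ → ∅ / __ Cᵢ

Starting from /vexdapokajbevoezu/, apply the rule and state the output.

vexdapokajbevoezu

No segment of /vexdapokajbevoezu/ meets the structural description of the rule, so the form surfaces unchanged.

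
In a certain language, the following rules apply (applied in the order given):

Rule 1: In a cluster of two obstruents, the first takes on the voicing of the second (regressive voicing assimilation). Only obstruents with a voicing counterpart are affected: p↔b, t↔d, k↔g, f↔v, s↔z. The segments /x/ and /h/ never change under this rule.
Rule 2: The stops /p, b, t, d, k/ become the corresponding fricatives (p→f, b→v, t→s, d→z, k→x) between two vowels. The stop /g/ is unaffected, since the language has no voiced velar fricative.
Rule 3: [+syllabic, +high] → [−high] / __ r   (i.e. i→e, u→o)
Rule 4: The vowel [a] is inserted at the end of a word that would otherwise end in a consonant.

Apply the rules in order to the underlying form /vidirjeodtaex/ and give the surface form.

vizerjeottaexa

Rule 1 (regressive voicing assimilation): /d/ precedes the voiceless obstruent /t/, so it devoices to [t] by assimilation. /vidirjeodtaex/ → vidirjeottaex.
Rule 2 (intervocalic spirantization): /d/ is a stop between vowels /i/ and /i/, so it spirantizes to the fricative [z]. /vidirjeottaex/ → vizirjeottaex.
Rule 3 (pre-rhotic lowering): /i/ is a high vowel immediately before /r/, so it lowers to [e]. /vizirjeottaex/ → vizerjeottaex.
Rule 4 (final a-epenthesis): the form ends in the consonant /x/, so [a] is inserted word-finally. /vizerjeottaex/ → vizerjeottaexa.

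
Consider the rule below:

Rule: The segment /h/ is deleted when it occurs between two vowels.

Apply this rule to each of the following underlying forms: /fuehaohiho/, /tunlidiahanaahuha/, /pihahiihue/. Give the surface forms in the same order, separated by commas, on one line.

fueaoio, tunlidiaanaaua, piaiiue

/fuehaohiho/: /h/ occurs between vowels /e/ and /a/, so it deletes. /h/ occurs between vowels /o/ and /i/, so it deletes. /h/ occurs between vowels /i/ and /o/, so it deletes. → [fueaoio].
/tunlidiahanaahuha/: /h/ occurs between vowels /a/ and /a/, so it deletes. /h/ occurs between vowels /a/ and /u/, so it deletes. /h/ occurs between vowels /u/ and /a/, so it deletes. → [tunlidiaanaaua].
/pihahiihue/: /h/ occurs between vowels /i/ and /a/, so it deletes. /h/ occurs between vowels /a/ and /i/, so it deletes. /h/ occurs between vowels /i/ and /u/, so it deletes. → [piaiiue].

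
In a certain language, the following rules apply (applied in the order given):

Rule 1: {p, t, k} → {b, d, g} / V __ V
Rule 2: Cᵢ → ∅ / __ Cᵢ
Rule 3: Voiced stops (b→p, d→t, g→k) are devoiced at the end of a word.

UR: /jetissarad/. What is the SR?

jedisarat

Rule 1 (intervocalic voicing): /t/ is a voiceless stop between vowels /e/ and /i/, so it voices to [d]. /jetissarad/ → jedissarad.
Rule 2 (degemination): /ss/ is a geminate; the first /s/ deletes. /jedissarad/ → jedisarad.
Rule 3 (final devoicing): /d/ is a voiced stop in word-final position, so it devoices to [t]. /jedisarad/ → jedisarat.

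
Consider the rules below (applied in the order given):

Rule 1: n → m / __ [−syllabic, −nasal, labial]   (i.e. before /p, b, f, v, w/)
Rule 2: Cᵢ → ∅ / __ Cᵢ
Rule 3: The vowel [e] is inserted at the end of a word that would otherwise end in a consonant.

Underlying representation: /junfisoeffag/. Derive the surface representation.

jumfisoefage

Rule 1 (nasal place assimilation): /n/ precedes the labial consonant /f/, so it assimilates in place to [m]. /junfisoeffag/ → jumfisoeffag.
Rule 2 (degemination): /ff/ is a geminate; the first /f/ deletes. /jumfisoeffag/ → jumfisoefag.
Rule 3 (final e-epenthesis): the form ends in the consonant /g/, so [e] is inserted word-finally. /jumfisoefag/ → jumfisoefage.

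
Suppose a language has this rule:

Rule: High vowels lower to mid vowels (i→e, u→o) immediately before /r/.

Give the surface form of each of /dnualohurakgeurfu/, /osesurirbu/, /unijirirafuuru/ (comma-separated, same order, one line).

dnualohorakgeorfu, osesorerbu, unijererafuoru

/dnualohurakgeurfu/: /u/ is a high vowel immediately before /r/, so it lowers to [o]. /u/ is a high vowel immediately before /r/, so it lowers to [o]. → [dnualohorakgeorfu].
/osesurirbu/: /u/ is a high vowel immediately before /r/, so it lowers to [o]. /i/ is a high vowel immediately before /r/, so it lowers to [e]. → [osesorerbu].
/unijirirafuuru/: /i/ is a high vowel immediately before /r/, so it lowers to [e]. /i/ is a high vowel immediately before /r/, so it lowers to [e]. /u/ is a high vowel immediately before /r/, so it lowers to [o]. → [unijererafuoru].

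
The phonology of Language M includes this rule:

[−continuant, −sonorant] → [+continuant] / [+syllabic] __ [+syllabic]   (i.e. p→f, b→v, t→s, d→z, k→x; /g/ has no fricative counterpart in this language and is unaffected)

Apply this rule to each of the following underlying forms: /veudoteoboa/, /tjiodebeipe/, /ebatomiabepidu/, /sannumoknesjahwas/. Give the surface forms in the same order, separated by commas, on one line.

/veudoteoboa/: /d/ is a stop between vowels /u/ and /o/, so it spirantizes to the fricative [z]. /t/ is a stop between vowels /o/ and /e/, so it spirantizes to the fricative [s]. /b/ is a stop between vowels /o/ and /o/, so it spirantizes to the fricative [v]. → [veuzoseovoa].
/tjiodebeipe/: /d/ is a stop between vowels /o/ and /e/, so it spirantizes to the fricative [z]. /b/ is a stop between vowels /e/ and /e/, so it spirantizes to the fricative [v]. /p/ is a stop between vowels /i/ and /e/, so it spirantizes to the fricative [f]. → [tjiozeveife].
/ebatomiabepidu/: /b/ is a stop between vowels /e/ and /a/, so it spirantizes to the fricative [v]. /t/ is a stop between vowels /a/ and /o/, so it spirantizes to the fricative [s]. /b/ is a stop between vowels /a/ and /e/, so it spirantizes to the fricative [v]. /p/ is a stop between vowels /e/ and /i/, so it spirantizes to the fricative [f]. /d/ is a stop between vowels /i/ and /u/, so it spirantizes to the fricative [z]. → [evasomiavefizu].
/sannumoknesjahwas/: the rule's environment is not met; surfaces unchanged as [sannumoknesjahwas].

veuzoseovoa, tjiozeveife, evasomiavefizu, sannumoknesjahwas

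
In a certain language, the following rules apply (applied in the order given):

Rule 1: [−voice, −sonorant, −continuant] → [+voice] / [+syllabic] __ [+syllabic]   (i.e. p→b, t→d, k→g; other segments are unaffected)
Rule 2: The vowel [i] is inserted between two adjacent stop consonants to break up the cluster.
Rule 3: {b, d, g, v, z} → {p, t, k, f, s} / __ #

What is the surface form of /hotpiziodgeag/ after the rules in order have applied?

hotipiziodigeak

Rule 1 (intervocalic voicing): no segment meets the environment; /hotpiziodgeag/ is unchanged.
Rule 2 (stop-cluster i-epenthesis): /t/ and /p/ form a stop–stop cluster, so [i] is inserted between them. /d/ and /g/ form a stop–stop cluster, so [i] is inserted between them. /hotpiziodgeag/ → hotipiziodigeag.
Rule 3 (final devoicing): /g/ is a voiced obstruent in word-final position, so it devoices to [k]. /hotipiziodigeag/ → hotipiziodigeak.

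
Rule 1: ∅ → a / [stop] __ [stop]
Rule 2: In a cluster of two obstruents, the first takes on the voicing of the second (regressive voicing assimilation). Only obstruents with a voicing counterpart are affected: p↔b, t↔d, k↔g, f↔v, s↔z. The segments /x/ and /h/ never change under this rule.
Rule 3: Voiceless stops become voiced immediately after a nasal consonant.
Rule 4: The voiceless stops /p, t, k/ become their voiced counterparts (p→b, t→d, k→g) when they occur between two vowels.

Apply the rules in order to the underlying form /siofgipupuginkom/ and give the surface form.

Rule 1 (stop-cluster a-epenthesis): no segment meets the environment; /siofgipupuginkom/ is unchanged.
Rule 2 (regressive voicing assimilation): /f/ precedes the voiced obstruent /g/, so it voices to [v] by assimilation. /siofgipupuginkom/ → siovgipupuginkom.
Rule 3 (post-nasal voicing): /k/ is a voiceless stop immediately after the nasal /n/, so it voices to [g]. /siovgipupuginkom/ → siovgipupugingom.
Rule 4 (intervocalic voicing): /p/ is a voiceless stop between vowels /i/ and /u/, so it voices to [b]. /p/ is a voiceless stop between vowels /u/ and /u/, so it voices to [b]. /siovgipupugingom/ → siovgibubugingom.

siovgibubugingom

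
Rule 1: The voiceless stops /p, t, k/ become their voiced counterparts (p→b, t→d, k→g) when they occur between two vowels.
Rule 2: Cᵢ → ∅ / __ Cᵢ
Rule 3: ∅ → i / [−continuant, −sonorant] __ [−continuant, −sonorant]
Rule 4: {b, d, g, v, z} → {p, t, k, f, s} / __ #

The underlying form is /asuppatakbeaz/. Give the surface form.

Rule 1 (intervocalic voicing): /t/ is a voiceless stop between vowels /a/ and /a/, so it voices to [d]. /asuppatakbeaz/ → asuppadakbeaz.
Rule 2 (degemination): /pp/ is a geminate; the first /p/ deletes. /asuppadakbeaz/ → asupadakbeaz.
Rule 3 (stop-cluster i-epenthesis): /k/ and /b/ form a stop–stop cluster, so [i] is inserted between them. /asupadakbeaz/ → asupadakibeaz.
Rule 4 (final devoicing): /z/ is a voiced obstruent in word-final position, so it devoices to [s]. /asupadakibeaz/ → asupadakibeas.

asupadakibeas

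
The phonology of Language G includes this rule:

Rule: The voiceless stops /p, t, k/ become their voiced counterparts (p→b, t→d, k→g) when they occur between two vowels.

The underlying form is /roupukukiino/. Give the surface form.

/p/ is a voiceless stop between vowels /u/ and /u/, so it voices to [b].
/k/ is a voiceless stop between vowels /u/ and /u/, so it voices to [g].
/k/ is a voiceless stop between vowels /u/ and /i/, so it voices to [g].
Surface form: [roubugugiino].

roubugugiino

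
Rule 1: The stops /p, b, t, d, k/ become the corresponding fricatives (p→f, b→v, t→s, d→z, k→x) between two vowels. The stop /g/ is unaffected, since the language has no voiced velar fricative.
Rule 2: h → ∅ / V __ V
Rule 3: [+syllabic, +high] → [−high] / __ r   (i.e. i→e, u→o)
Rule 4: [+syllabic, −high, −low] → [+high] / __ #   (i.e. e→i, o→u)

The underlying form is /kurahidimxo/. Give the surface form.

koraizimxu

Rule 1 (intervocalic spirantization): /d/ is a stop between vowels /i/ and /i/, so it spirantizes to the fricative [z]. /kurahidimxo/ → kurahizimxo.
Rule 2 (intervocalic h-deletion): /h/ occurs between vowels /a/ and /i/, so it deletes. /kurahizimxo/ → kuraizimxo.
Rule 3 (pre-rhotic lowering): /u/ is a high vowel immediately before /r/, so it lowers to [o]. /kuraizimxo/ → koraizimxo.
Rule 4 (final vowel raising): /o/ is a mid vowel in word-final position, so it raises to [u]. /koraizimxo/ → koraizimxu.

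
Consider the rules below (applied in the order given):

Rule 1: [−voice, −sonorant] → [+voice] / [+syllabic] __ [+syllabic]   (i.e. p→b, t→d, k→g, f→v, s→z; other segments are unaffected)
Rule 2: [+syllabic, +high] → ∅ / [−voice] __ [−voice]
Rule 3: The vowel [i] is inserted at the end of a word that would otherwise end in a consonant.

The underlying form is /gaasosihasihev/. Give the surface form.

Rule 1 (intervocalic voicing): /s/ is a voiceless obstruent between vowels /a/ and /o/, so it voices to [z]. /s/ is a voiceless obstruent between vowels /o/ and /i/, so it voices to [z]. /s/ is a voiceless obstruent between vowels /a/ and /i/, so it voices to [z]. /gaasosihasihev/ → gaazozihazihev.
Rule 2 (high vowel syncope): no segment meets the environment; /gaazozihazihev/ is unchanged.
Rule 3 (final i-epenthesis): the form ends in the consonant /v/, so [i] is inserted word-finally. /gaazozihazihev/ → gaazozihazihevi.

gaazozihazihevi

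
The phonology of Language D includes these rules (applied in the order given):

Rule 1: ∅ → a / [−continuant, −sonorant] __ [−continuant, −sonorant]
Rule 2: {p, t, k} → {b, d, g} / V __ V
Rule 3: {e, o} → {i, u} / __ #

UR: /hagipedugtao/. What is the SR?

Rule 1 (stop-cluster a-epenthesis): /g/ and /t/ form a stop–stop cluster, so [a] is inserted between them. /hagipedugtao/ → hagipedugatao.
Rule 2 (intervocalic voicing): /p/ is a voiceless stop between vowels /i/ and /e/, so it voices to [b]. /t/ is a voiceless stop between vowels /a/ and /a/, so it voices to [d]. /hagipedugatao/ → hagibedugadao.
Rule 3 (final vowel raising): /o/ is a mid vowel in word-final position, so it raises to [u]. /hagibedugadao/ → hagibedugadau.

hagibedugadau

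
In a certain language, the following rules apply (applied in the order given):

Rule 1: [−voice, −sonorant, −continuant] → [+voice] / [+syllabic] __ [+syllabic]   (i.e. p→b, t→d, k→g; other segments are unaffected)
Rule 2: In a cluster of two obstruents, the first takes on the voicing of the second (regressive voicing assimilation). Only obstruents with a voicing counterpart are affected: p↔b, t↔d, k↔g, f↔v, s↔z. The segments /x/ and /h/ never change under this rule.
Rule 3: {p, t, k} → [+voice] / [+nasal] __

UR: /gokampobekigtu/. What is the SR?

Rule 1 (intervocalic voicing): /k/ is a voiceless stop between vowels /o/ and /a/, so it voices to [g]. /k/ is a voiceless stop between vowels /e/ and /i/, so it voices to [g]. /gokampobekigtu/ → gogampobegigtu.
Rule 2 (regressive voicing assimilation): /g/ precedes the voiceless obstruent /t/, so it devoices to [k] by assimilation. /gogampobegigtu/ → gogampobegiktu.
Rule 3 (post-nasal voicing): /p/ is a voiceless stop immediately after the nasal /m/, so it voices to [b]. /gogampobegiktu/ → gogambobegiktu.

gogambobegiktu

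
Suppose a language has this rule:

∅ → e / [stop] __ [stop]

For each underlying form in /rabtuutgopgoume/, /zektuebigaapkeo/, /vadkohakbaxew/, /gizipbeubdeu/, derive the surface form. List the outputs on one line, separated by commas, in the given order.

rabetuutegopegoume, zeketuebigaapekeo, vadekohakebaxew, gizipebeubedeu

/rabtuutgopgoume/: /b/ and /t/ form a stop–stop cluster, so [e] is inserted between them. /t/ and /g/ form a stop–stop cluster, so [e] is inserted between them. /p/ and /g/ form a stop–stop cluster, so [e] is inserted between them. → [rabetuutegopegoume].
/zektuebigaapkeo/: /k/ and /t/ form a stop–stop cluster, so [e] is inserted between them. /p/ and /k/ form a stop–stop cluster, so [e] is inserted between them. → [zeketuebigaapekeo].
/vadkohakbaxew/: /d/ and /k/ form a stop–stop cluster, so [e] is inserted between them. /k/ and /b/ form a stop–stop cluster, so [e] is inserted between them. → [vadekohakebaxew].
/gizipbeubdeu/: /p/ and /b/ form a stop–stop cluster, so [e] is inserted between them. /b/ and /d/ form a stop–stop cluster, so [e] is inserted between them. → [gizipebeubedeu].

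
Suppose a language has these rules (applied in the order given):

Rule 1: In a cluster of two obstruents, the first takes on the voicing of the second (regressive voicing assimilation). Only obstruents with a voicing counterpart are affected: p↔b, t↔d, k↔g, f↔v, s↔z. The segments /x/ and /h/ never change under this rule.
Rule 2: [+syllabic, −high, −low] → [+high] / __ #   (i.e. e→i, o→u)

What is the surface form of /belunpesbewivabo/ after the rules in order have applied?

belunpezbewivabu

Rule 1 (regressive voicing assimilation): /s/ precedes the voiced obstruent /b/, so it voices to [z] by assimilation. /belunpesbewivabo/ → belunpezbewivabo.
Rule 2 (final vowel raising): /o/ is a mid vowel in word-final position, so it raises to [u]. /belunpezbewivabo/ → belunpezbewivabu.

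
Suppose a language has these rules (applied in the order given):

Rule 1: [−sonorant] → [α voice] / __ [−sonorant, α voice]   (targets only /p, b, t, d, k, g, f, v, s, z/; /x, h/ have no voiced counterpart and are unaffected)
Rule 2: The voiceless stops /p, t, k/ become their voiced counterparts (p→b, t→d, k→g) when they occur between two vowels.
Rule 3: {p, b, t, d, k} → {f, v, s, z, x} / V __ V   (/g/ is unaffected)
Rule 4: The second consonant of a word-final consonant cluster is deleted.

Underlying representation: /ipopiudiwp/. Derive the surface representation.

Rule 1 (regressive voicing assimilation): no segment meets the environment; /ipopiudiwp/ is unchanged.
Rule 2 (intervocalic voicing): /p/ is a voiceless stop between vowels /i/ and /o/, so it voices to [b]. /p/ is a voiceless stop between vowels /o/ and /i/, so it voices to [b]. /ipopiudiwp/ → ibobiudiwp.
Rule 3 (intervocalic spirantization): /b/ is a stop between vowels /i/ and /o/, so it spirantizes to the fricative [v]. /b/ is a stop between vowels /o/ and /i/, so it spirantizes to the fricative [v]. /d/ is a stop between vowels /u/ and /i/, so it spirantizes to the fricative [z]. /ibobiudiwp/ → ivoviuziwp.
Rule 4 (final cluster simplification): /p/ is the second consonant of a word-final cluster /wp/, so it deletes. /ivoviuziwp/ → ivoviuziw.

ivoviuziw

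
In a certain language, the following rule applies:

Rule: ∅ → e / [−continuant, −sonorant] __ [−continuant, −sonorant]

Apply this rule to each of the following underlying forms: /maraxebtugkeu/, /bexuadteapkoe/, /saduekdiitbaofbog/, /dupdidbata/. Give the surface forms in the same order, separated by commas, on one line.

maraxebetugekeu, bexuadeteapekoe, saduekediitebaofbog, dupedidebata

/maraxebtugkeu/: /b/ and /t/ form a stop–stop cluster, so [e] is inserted between them. /g/ and /k/ form a stop–stop cluster, so [e] is inserted between them. → [maraxebetugekeu].
/bexuadteapkoe/: /d/ and /t/ form a stop–stop cluster, so [e] is inserted between them. /p/ and /k/ form a stop–stop cluster, so [e] is inserted between them. → [bexuadeteapekoe].
/saduekdiitbaofbog/: /k/ and /d/ form a stop–stop cluster, so [e] is inserted between them. /t/ and /b/ form a stop–stop cluster, so [e] is inserted between them. → [saduekediitebaofbog].
/dupdidbata/: /p/ and /d/ form a stop–stop cluster, so [e] is inserted between them. /d/ and /b/ form a stop–stop cluster, so [e] is inserted between them. → [dupedidebata].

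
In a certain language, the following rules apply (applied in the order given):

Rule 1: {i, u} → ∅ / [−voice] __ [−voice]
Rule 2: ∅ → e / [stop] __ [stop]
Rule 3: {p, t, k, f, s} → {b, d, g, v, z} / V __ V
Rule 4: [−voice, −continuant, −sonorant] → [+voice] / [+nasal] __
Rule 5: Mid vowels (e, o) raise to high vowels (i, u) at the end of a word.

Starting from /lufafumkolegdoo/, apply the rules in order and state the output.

Rule 1 (high vowel syncope): no segment meets the environment; /lufafumkolegdoo/ is unchanged.
Rule 2 (stop-cluster e-epenthesis): /g/ and /d/ form a stop–stop cluster, so [e] is inserted between them. /lufafumkolegdoo/ → lufafumkolegedoo.
Rule 3 (intervocalic voicing): /f/ is a voiceless obstruent between vowels /u/ and /a/, so it voices to [v]. /f/ is a voiceless obstruent between vowels /a/ and /u/, so it voices to [v]. /lufafumkolegedoo/ → luvavumkolegedoo.
Rule 4 (post-nasal voicing): /k/ is a voiceless stop immediately after the nasal /m/, so it voices to [g]. /luvavumkolegedoo/ → luvavumgolegedoo.
Rule 5 (final vowel raising): /o/ is a mid vowel in word-final position, so it raises to [u]. /luvavumgolegedoo/ → luvavumgolegedou.

luvavumgolegedou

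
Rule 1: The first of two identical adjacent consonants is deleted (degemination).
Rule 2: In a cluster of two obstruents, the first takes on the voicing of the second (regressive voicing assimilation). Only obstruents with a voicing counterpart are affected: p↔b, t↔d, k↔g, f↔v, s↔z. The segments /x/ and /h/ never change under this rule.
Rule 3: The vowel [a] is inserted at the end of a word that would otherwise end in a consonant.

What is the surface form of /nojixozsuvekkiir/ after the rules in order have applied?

nojixossuvekiira

Rule 1 (degemination): /kk/ is a geminate; the first /k/ deletes. /nojixozsuvekkiir/ → nojixozsuvekiir.
Rule 2 (regressive voicing assimilation): /z/ precedes the voiceless obstruent /s/, so it devoices to [s] by assimilation. /nojixozsuvekiir/ → nojixossuvekiir.
Rule 3 (final a-epenthesis): the form ends in the consonant /r/, so [a] is inserted word-finally. /nojixossuvekiir/ → nojixossuvekiira.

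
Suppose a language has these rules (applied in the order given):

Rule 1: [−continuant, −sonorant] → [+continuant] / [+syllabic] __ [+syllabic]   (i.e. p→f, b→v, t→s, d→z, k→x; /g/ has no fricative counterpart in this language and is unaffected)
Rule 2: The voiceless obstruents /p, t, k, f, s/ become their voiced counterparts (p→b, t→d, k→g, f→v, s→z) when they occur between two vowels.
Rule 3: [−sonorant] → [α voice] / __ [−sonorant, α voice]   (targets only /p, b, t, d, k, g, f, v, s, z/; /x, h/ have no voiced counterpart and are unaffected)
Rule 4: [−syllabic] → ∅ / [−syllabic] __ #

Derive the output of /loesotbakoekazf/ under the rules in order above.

loezodbaxoexas

Rule 1 (intervocalic spirantization): /k/ is a stop between vowels /a/ and /o/, so it spirantizes to the fricative [x]. /k/ is a stop between vowels /e/ and /a/, so it spirantizes to the fricative [x]. /loesotbakoekazf/ → loesotbaxoexazf.
Rule 2 (intervocalic voicing): /s/ is a voiceless obstruent between vowels /e/ and /o/, so it voices to [z]. /loesotbaxoexazf/ → loezotbaxoexazf.
Rule 3 (regressive voicing assimilation): /t/ precedes the voiced obstruent /b/, so it voices to [d] by assimilation. /z/ precedes the voiceless obstruent /f/, so it devoices to [s] by assimilation. /loezotbaxoexazf/ → loezodbaxoexasf.
Rule 4 (final cluster simplification): /f/ is the second consonant of a word-final cluster /sf/, so it deletes. /loezodbaxoexasf/ → loezodbaxoexas.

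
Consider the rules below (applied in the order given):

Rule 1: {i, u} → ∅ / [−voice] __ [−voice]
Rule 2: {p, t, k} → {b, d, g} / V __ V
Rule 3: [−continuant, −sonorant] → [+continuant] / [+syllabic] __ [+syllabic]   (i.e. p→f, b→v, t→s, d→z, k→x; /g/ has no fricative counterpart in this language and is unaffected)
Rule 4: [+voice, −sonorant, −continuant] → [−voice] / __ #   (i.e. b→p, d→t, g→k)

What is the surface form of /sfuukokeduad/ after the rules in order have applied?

Rule 1 (high vowel syncope): no segment meets the environment; /sfuukokeduad/ is unchanged.
Rule 2 (intervocalic voicing): /k/ is a voiceless stop between vowels /u/ and /o/, so it voices to [g]. /k/ is a voiceless stop between vowels /o/ and /e/, so it voices to [g]. /sfuukokeduad/ → sfuugogeduad.
Rule 3 (intervocalic spirantization): /d/ is a stop between vowels /e/ and /u/, so it spirantizes to the fricative [z]. /sfuugogeduad/ → sfuugogezuad.
Rule 4 (final devoicing): /d/ is a voiced stop in word-final position, so it devoices to [t]. /sfuugogezuad/ → sfuugogezuat.

sfuugogezuat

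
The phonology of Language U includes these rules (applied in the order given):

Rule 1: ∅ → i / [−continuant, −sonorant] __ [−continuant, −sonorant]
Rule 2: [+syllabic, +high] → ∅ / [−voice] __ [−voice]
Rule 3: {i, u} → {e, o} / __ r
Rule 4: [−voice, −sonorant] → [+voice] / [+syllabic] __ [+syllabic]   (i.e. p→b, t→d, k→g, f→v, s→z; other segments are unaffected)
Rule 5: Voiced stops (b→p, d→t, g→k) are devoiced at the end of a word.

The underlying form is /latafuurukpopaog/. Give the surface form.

ladavuorukpobaok

Rule 1 (stop-cluster i-epenthesis): /k/ and /p/ form a stop–stop cluster, so [i] is inserted between them. /latafuurukpopaog/ → latafuurukipopaog.
Rule 2 (high vowel syncope): /i/ is a high vowel flanked by voiceless consonants /k/ and /p/, so it deletes. /latafuurukipopaog/ → latafuurukpopaog.
Rule 3 (pre-rhotic lowering): /u/ is a high vowel immediately before /r/, so it lowers to [o]. /latafuurukpopaog/ → latafuorukpopaog.
Rule 4 (intervocalic voicing): /t/ is a voiceless obstruent between vowels /a/ and /a/, so it voices to [d]. /f/ is a voiceless obstruent between vowels /a/ and /u/, so it voices to [v]. /p/ is a voiceless obstruent between vowels /o/ and /a/, so it voices to [b]. /latafuorukpopaog/ → ladavuorukpobaog.
Rule 5 (final devoicing): /g/ is a voiced stop in word-final position, so it devoices to [k]. /ladavuorukpobaog/ → ladavuorukpobaok.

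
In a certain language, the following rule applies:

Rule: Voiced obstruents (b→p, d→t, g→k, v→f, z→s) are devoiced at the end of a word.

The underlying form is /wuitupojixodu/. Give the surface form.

wuitupojixodu

No segment of /wuitupojixodu/ meets the structural description of the rule, so the form surfaces unchanged.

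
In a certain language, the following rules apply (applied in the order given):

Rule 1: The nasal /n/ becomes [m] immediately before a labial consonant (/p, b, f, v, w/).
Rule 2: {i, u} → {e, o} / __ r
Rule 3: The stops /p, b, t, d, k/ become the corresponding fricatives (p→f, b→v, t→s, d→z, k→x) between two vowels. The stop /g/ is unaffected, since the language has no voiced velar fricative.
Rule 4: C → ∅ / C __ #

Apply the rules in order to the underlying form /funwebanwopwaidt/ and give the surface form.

fumwevamwopwaid

Rule 1 (nasal place assimilation): /n/ precedes the labial consonant /w/, so it assimilates in place to [m]. /n/ precedes the labial consonant /w/, so it assimilates in place to [m]. /funwebanwopwaidt/ → fumwebamwopwaidt.
Rule 2 (pre-rhotic lowering): no segment meets the environment; /fumwebamwopwaidt/ is unchanged.
Rule 3 (intervocalic spirantization): /b/ is a stop between vowels /e/ and /a/, so it spirantizes to the fricative [v]. /fumwebamwopwaidt/ → fumwevamwopwaidt.
Rule 4 (final cluster simplification): /t/ is the second consonant of a word-final cluster /dt/, so it deletes. /fumwevamwopwaidt/ → fumwevamwopwaid.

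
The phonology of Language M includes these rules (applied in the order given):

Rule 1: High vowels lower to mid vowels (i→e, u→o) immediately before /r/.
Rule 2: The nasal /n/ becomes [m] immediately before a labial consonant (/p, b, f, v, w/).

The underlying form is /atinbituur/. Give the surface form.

atimbituor

Rule 1 (pre-rhotic lowering): /u/ is a high vowel immediately before /r/, so it lowers to [o]. /atinbituur/ → atinbituor.
Rule 2 (nasal place assimilation): /n/ precedes the labial consonant /b/, so it assimilates in place to [m]. /atinbituor/ → atimbituor.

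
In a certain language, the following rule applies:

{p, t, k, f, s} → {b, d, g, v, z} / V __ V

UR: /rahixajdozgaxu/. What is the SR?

rahixajdozgaxu

No segment of /rahixajdozgaxu/ meets the structural description of the rule, so the form surfaces unchanged.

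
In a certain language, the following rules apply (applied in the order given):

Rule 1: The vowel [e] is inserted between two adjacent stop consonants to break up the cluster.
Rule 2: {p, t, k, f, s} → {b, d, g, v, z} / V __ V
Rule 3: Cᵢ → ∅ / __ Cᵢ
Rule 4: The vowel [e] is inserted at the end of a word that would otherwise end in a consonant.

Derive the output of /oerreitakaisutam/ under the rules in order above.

oereidagaizudame

Rule 1 (stop-cluster e-epenthesis): no segment meets the environment; /oerreitakaisutam/ is unchanged.
Rule 2 (intervocalic voicing): /t/ is a voiceless obstruent between vowels /i/ and /a/, so it voices to [d]. /k/ is a voiceless obstruent between vowels /a/ and /a/, so it voices to [g]. /s/ is a voiceless obstruent between vowels /i/ and /u/, so it voices to [z]. /t/ is a voiceless obstruent between vowels /u/ and /a/, so it voices to [d]. /oerreitakaisutam/ → oerreidagaizudam.
Rule 3 (degemination): /rr/ is a geminate; the first /r/ deletes. /oerreidagaizudam/ → oereidagaizudam.
Rule 4 (final e-epenthesis): the form ends in the consonant /m/, so [e] is inserted word-finally. /oereidagaizudam/ → oereidagaizudame.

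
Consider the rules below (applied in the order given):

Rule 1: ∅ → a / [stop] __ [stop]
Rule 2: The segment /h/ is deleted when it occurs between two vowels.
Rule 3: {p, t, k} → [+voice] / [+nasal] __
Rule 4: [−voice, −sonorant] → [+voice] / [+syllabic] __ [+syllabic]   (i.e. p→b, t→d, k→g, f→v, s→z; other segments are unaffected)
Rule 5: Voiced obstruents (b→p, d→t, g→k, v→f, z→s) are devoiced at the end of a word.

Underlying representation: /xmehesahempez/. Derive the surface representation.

xmeezaembes

Rule 1 (stop-cluster a-epenthesis): no segment meets the environment; /xmehesahempez/ is unchanged.
Rule 2 (intervocalic h-deletion): /h/ occurs between vowels /e/ and /e/, so it deletes. /h/ occurs between vowels /a/ and /e/, so it deletes. /xmehesahempez/ → xmeesaempez.
Rule 3 (post-nasal voicing): /p/ is a voiceless stop immediately after the nasal /m/, so it voices to [b]. /xmeesaempez/ → xmeesaembez.
Rule 4 (intervocalic voicing): /s/ is a voiceless obstruent between vowels /e/ and /a/, so it voices to [z]. /xmeesaembez/ → xmeezaembez.
Rule 5 (final devoicing): /z/ is a voiced obstruent in word-final position, so it devoices to [s]. /xmeezaembez/ → xmeezaembes.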